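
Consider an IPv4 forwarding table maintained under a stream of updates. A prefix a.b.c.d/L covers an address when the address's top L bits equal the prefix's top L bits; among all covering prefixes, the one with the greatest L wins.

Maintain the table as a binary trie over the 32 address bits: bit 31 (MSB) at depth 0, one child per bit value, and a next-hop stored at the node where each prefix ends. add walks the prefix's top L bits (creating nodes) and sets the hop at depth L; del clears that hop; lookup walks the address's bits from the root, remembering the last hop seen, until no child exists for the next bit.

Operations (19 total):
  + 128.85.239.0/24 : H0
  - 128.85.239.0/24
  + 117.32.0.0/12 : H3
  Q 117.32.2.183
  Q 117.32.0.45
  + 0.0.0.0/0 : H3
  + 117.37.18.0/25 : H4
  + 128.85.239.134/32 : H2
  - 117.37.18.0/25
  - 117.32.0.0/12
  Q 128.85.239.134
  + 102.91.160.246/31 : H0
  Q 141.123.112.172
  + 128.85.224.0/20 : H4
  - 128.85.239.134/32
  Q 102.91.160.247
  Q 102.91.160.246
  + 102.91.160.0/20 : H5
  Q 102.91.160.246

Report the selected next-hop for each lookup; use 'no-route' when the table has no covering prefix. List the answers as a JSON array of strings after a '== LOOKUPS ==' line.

Apply in order:
  + 128.85.239.0/24 (H0) depth=24
  del 128.85.239.0/24 (clear depth 24)
  + 117.32.0.0/12 (H3) depth=12
  ? 117.32.2.183  path d0:-→d1:-→d2:-→d3:-→d4:-→d5:-→d6:-→d7:-→d8:-→d9:-→d10:-→d11:-→d12:H3  best=H3
  ? 117.32.0.45  path d0:-→d1:-→d2:-→d3:-→d4:-→d5:-→d6:-→d7:-→d8:-→d9:-→d10:-→d11:-→d12:H3  best=H3
  + 0.0.0.0/0 (H3) depth=0
  + 117.37.18.0/25 (H4) depth=25
  + 128.85.239.134/32 (H2) depth=32
  del 117.37.18.0/25 (clear depth 25)
  del 117.32.0.0/12 (clear depth 12)
  ? 128.85.239.134  path d0:H3→d1:-→d2:-→d3:-→d4:-→d5:-→d6:-→d7:-→d8:-→d9:-→d10:-→d11:-→d12:-→d13:-→d14:-→d15:-→d16:-→d17:-→d18:-→d19:-→d20:-→d21:-→d22:-→d23:-→d24:-→d25:-→d26:-→d27:-→d28:-→d29:-→d30:-→d31:-→d32:H2  best=H2
  + 102.91.160.246/31 (H0) depth=31
  ? 141.123.112.172  path d0:H3→d1:-→d2:-→d3:-→d4:-  best=H3
  + 128.85.224.0/20 (H4) depth=20
  del 128.85.239.134/32 (clear depth 32)
  ? 102.91.160.247  path d0:H3→d1:-→d2:-→d3:-→d4:-→d5:-→d6:-→d7:-→d8:-→d9:-→d10:-→d11:-→d12:-→d13:-→d14:-→d15:-→d16:-→d17:-→d18:-→d19:-→d20:-→d21:-→d22:-→d23:-→d24:-→d25:-→d26:-→d27:-→d28:-→d29:-→d30:-→d31:H0  best=H0
  ? 102.91.160.246  path d0:H3→d1:-→d2:-→d3:-→d4:-→d5:-→d6:-→d7:-→d8:-→d9:-→d10:-→d11:-→d12:-→d13:-→d14:-→d15:-→d16:-→d17:-→d18:-→d19:-→d20:-→d21:-→d22:-→d23:-→d24:-→d25:-→d26:-→d27:-→d28:-→d29:-→d30:-→d31:H0  best=H0
  + 102.91.160.0/20 (H5) depth=20
  ? 102.91.160.246  path d0:H3→d1:-→d2:-→d3:-→d4:-→d5:-→d6:-→d7:-→d8:-→d9:-→d10:-→d11:-→d12:-→d13:-→d14:-→d15:-→d16:-→d17:-→d18:-→d19:-→d20:H5→d21:-→d22:-→d23:-→d24:-→d25:-→d26:-→d27:-→d28:-→d29:-→d30:-→d31:H0  best=H0

== LOOKUPS ==
["H3","H3","H2","H3","H0","H0","H0"]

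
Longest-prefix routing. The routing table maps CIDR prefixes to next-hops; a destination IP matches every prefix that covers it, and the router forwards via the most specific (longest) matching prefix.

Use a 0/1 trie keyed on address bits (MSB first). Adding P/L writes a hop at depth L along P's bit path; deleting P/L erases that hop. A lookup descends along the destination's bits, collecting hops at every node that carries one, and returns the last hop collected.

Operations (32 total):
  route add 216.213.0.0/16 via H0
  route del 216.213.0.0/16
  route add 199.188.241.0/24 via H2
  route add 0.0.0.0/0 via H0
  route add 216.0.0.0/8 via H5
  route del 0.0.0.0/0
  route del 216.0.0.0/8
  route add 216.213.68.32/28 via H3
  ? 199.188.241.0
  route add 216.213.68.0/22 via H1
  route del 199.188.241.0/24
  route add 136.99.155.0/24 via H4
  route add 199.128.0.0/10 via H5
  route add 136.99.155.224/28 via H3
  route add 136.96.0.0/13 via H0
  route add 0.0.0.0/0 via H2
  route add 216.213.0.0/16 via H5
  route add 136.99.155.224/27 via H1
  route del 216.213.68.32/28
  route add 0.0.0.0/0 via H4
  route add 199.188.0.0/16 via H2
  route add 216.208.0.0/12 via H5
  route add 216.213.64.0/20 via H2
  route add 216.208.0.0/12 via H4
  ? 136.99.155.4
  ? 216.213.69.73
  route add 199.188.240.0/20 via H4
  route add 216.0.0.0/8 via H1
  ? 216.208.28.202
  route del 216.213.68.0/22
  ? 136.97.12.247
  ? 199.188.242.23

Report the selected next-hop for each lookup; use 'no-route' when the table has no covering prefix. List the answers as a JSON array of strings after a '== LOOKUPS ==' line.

Trace:
  add 216.213.0.0/16 -> H0 at depth 16
  del 216.213.0.0/16 (clear depth 16)
  add 199.188.241.0/24 -> H2 at depth 24
  add 0.0.0.0/0 -> H0 at depth 0
  add 216.0.0.0/8 -> H5 at depth 8
  del 0.0.0.0/0 (clear depth 0)
  del 216.0.0.0/8 (clear depth 8)
  add 216.213.68.32/28 -> H3 at depth 28
  Q 199.188.241.0: descend 110001111011110011110001 ; hops seen [H2] ; pick H2
  add 216.213.68.0/22 -> H1 at depth 22
  del 199.188.241.0/24 (clear depth 24)
  add 136.99.155.0/24 -> H4 at depth 24
  add 199.128.0.0/10 -> H5 at depth 10
  add 136.99.155.224/28 -> H3 at depth 28
  add 136.96.0.0/13 -> H0 at depth 13
  add 0.0.0.0/0 -> H2 at depth 0
  add 216.213.0.0/16 -> H5 at depth 16
  add 136.99.155.224/27 -> H1 at depth 27
  del 216.213.68.32/28 (clear depth 28)
  add 0.0.0.0/0 -> H4 at depth 0
  add 199.188.0.0/16 -> H2 at depth 16
  add 216.208.0.0/12 -> H5 at depth 12
  add 216.213.64.0/20 -> H2 at depth 20
  add 216.208.0.0/12 -> H4 at depth 12
  Q 136.99.155.4: descend 100010000110001110011011 ; hops seen [H4,H0,H4] ; pick H4
  Q 216.213.69.73: descend 11011000110101010100010 ; hops seen [H4,H4,H5,H2,H1] ; pick H1
  add 199.188.240.0/20 -> H4 at depth 20
  add 216.0.0.0/8 -> H1 at depth 8
  Q 216.208.28.202: descend 1101100011010 ; hops seen [H4,H1,H4] ; pick H4
  del 216.213.68.0/22 (clear depth 22)
  Q 136.97.12.247: descend 10001000011000 ; hops seen [H4,H0] ; pick H0
  Q 199.188.242.23: descend 1100011110111100111100 ; hops seen [H4,H5,H2,H4] ; pick H4

== LOOKUPS ==
["H2","H4","H1","H4","H0","H4"]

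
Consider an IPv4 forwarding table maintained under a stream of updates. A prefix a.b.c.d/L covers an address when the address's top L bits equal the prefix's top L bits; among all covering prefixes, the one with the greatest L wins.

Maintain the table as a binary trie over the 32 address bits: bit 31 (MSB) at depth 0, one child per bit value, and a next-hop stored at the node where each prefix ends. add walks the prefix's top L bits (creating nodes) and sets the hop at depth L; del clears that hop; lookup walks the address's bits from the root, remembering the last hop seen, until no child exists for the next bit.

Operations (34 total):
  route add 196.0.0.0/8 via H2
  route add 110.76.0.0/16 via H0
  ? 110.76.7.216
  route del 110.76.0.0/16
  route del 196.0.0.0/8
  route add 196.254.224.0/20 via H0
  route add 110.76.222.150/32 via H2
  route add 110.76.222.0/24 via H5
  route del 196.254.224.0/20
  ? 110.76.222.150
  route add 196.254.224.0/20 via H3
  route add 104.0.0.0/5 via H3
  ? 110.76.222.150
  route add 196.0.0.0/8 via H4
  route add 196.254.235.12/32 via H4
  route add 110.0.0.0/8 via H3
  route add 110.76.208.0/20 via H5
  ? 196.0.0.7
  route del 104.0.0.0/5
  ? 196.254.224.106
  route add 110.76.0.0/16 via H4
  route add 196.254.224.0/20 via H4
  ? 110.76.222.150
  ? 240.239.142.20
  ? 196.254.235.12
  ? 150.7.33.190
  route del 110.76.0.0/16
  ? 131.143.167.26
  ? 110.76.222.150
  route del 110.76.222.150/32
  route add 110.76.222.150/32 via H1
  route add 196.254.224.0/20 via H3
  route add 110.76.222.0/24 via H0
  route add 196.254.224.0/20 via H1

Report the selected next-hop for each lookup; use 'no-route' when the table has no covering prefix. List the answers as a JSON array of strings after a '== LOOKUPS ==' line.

Trace:
  + 196.0.0.0/8 (H2) depth=8
  + 110.76.0.0/16 (H0) depth=16
  ? 110.76.7.216  path d0:-→d1:-→d2:-→d3:-→d4:-→d5:-→d6:-→d7:-→d8:-→d9:-→d10:-→d11:-→d12:-→d13:-→d14:-→d15:-→d16:H0  best=H0
  - 110.76.0.0/16 clear@16
  - 196.0.0.0/8 clear@8
  + 196.254.224.0/20 (H0) depth=20
  + 110.76.222.150/32 (H2) depth=32
  + 110.76.222.0/24 (H5) depth=24
  - 196.254.224.0/20 clear@20
  ? 110.76.222.150  path d0:-→d1:-→d2:-→d3:-→d4:-→d5:-→d6:-→d7:-→d8:-→d9:-→d10:-→d11:-→d12:-→d13:-→d14:-→d15:-→d16:-→d17:-→d18:-→d19:-→d20:-→d21:-→d22:-→d23:-→d24:H5→d25:-→d26:-→d27:-→d28:-→d29:-→d30:-→d31:-→d32:H2  best=H2
  + 196.254.224.0/20 (H3) depth=20
  + 104.0.0.0/5 (H3) depth=5
  ? 110.76.222.150  path d0:-→d1:-→d2:-→d3:-→d4:-→d5:H3→d6:-→d7:-→d8:-→d9:-→d10:-→d11:-→d12:-→d13:-→d14:-→d15:-→d16:-→d17:-→d18:-→d19:-→d20:-→d21:-→d22:-→d23:-→d24:H5→d25:-→d26:-→d27:-→d28:-→d29:-→d30:-→d31:-→d32:H2  best=H2
  + 196.0.0.0/8 (H4) depth=8
  + 196.254.235.12/32 (H4) depth=32
  + 110.0.0.0/8 (H3) depth=8
  + 110.76.208.0/20 (H5) depth=20
  ? 196.0.0.7  path d0:-→d1:-→d2:-→d3:-→d4:-→d5:-→d6:-→d7:-→d8:H4  best=H4
  - 104.0.0.0/5 clear@5
  ? 196.254.224.106  path d0:-→d1:-→d2:-→d3:-→d4:-→d5:-→d6:-→d7:-→d8:H4→d9:-→d10:-→d11:-→d12:-→d13:-→d14:-→d15:-→d16:-→d17:-→d18:-→d19:-→d20:H3  best=H3
  + 110.76.0.0/16 (H4) depth=16
  + 196.254.224.0/20 (H4) depth=20
  ? 110.76.222.150  path d0:-→d1:-→d2:-→d3:-→d4:-→d5:-→d6:-→d7:-→d8:H3→d9:-→d10:-→d11:-→d12:-→d13:-→d14:-→d15:-→d16:H4→d17:-→d18:-→d19:-→d20:H5→d21:-→d22:-→d23:-→d24:H5→d25:-→d26:-→d27:-→d28:-→d29:-→d30:-→d31:-→d32:H2  best=H2
  ? 240.239.142.20  path d0:-→d1:-→d2:-  best=no-route
  ? 196.254.235.12  path d0:-→d1:-→d2:-→d3:-→d4:-→d5:-→d6:-→d7:-→d8:H4→d9:-→d10:-→d11:-→d12:-→d13:-→d14:-→d15:-→d16:-→d17:-→d18:-→d19:-→d20:H4→d21:-→d22:-→d23:-→d24:-→d25:-→d26:-→d27:-→d28:-→d29:-→d30:-→d31:-→d32:H4  best=H4
  ? 150.7.33.190  path d0:-→d1:-  best=no-route
  - 110.76.0.0/16 clear@16
  ? 131.143.167.26  path d0:-→d1:-  best=no-route
  ? 110.76.222.150  path d0:-→d1:-→d2:-→d3:-→d4:-→d5:-→d6:-→d7:-→d8:H3→d9:-→d10:-→d11:-→d12:-→d13:-→d14:-→d15:-→d16:-→d17:-→d18:-→d19:-→d20:H5→d21:-→d22:-→d23:-→d24:H5→d25:-→d26:-→d27:-→d28:-→d29:-→d30:-→d31:-→d32:H2  best=H2
  - 110.76.222.150/32 clear@32
  + 110.76.222.150/32 (H1) depth=32
  + 196.254.224.0/20 (H3) depth=20
  + 110.76.222.0/24 (H0) depth=24
  + 196.254.224.0/20 (H1) depth=20

== LOOKUPS ==
["H0","H2","H2","H4","H3","H2","no-route","H4","no-route","no-route","H2"]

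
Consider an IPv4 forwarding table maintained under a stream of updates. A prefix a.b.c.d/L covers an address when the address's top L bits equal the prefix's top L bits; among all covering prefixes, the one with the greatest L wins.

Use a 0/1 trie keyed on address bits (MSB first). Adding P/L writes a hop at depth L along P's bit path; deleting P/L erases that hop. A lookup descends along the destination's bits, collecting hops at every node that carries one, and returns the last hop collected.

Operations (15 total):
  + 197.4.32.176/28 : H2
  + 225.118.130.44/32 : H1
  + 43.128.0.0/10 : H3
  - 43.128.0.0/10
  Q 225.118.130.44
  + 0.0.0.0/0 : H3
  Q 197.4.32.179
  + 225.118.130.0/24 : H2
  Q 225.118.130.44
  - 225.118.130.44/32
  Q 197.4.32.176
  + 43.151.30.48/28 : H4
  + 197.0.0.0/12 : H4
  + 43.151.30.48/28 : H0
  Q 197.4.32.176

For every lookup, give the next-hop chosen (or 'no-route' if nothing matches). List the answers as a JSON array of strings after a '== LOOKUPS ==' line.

Apply in order:
  + 197.4.32.176/28 (H2) depth=28
  + 225.118.130.44/32 (H1) depth=32
  + 43.128.0.0/10 (H3) depth=10
  - 43.128.0.0/10 clear@10
  ? 225.118.130.44  path d0:-→d1:-→d2:-→d3:-→d4:-→d5:-→d6:-→d7:-→d8:-→d9:-→d10:-→d11:-→d12:-→d13:-→d14:-→d15:-→d16:-→d17:-→d18:-→d19:-→d20:-→d21:-→d22:-→d23:-→d24:-→d25:-→d26:-→d27:-→d28:-→d29:-→d30:-→d31:-→d32:H1  best=H1
  + 0.0.0.0/0 (H3) depth=0
  ? 197.4.32.179  path d0:H3→d1:-→d2:-→d3:-→d4:-→d5:-→d6:-→d7:-→d8:-→d9:-→d10:-→d11:-→d12:-→d13:-→d14:-→d15:-→d16:-→d17:-→d18:-→d19:-→d20:-→d21:-→d22:-→d23:-→d24:-→d25:-→d26:-→d27:-→d28:H2  best=H2
  + 225.118.130.0/24 (H2) depth=24
  ? 225.118.130.44  path d0:H3→d1:-→d2:-→d3:-→d4:-→d5:-→d6:-→d7:-→d8:-→d9:-→d10:-→d11:-→d12:-→d13:-→d14:-→d15:-→d16:-→d17:-→d18:-→d19:-→d20:-→d21:-→d22:-→d23:-→d24:H2→d25:-→d26:-→d27:-→d28:-→d29:-→d30:-→d31:-→d32:H1  best=H1
  - 225.118.130.44/32 clear@32
  ? 197.4.32.176  path d0:H3→d1:-→d2:-→d3:-→d4:-→d5:-→d6:-→d7:-→d8:-→d9:-→d10:-→d11:-→d12:-→d13:-→d14:-→d15:-→d16:-→d17:-→d18:-→d19:-→d20:-→d21:-→d22:-→d23:-→d24:-→d25:-→d26:-→d27:-→d28:H2  best=H2
  + 43.151.30.48/28 (H4) depth=28
  + 197.0.0.0/12 (H4) depth=12
  + 43.151.30.48/28 (H0) depth=28
  ? 197.4.32.176  path d0:H3→d1:-→d2:-→d3:-→d4:-→d5:-→d6:-→d7:-→d8:-→d9:-→d10:-→d11:-→d12:H4→d13:-→d14:-→d15:-→d16:-→d17:-→d18:-→d19:-→d20:-→d21:-→d22:-→d23:-→d24:-→d25:-→d26:-→d27:-→d28:H2  best=H2

== LOOKUPS ==
["H1","H2","H1","H2","H2"]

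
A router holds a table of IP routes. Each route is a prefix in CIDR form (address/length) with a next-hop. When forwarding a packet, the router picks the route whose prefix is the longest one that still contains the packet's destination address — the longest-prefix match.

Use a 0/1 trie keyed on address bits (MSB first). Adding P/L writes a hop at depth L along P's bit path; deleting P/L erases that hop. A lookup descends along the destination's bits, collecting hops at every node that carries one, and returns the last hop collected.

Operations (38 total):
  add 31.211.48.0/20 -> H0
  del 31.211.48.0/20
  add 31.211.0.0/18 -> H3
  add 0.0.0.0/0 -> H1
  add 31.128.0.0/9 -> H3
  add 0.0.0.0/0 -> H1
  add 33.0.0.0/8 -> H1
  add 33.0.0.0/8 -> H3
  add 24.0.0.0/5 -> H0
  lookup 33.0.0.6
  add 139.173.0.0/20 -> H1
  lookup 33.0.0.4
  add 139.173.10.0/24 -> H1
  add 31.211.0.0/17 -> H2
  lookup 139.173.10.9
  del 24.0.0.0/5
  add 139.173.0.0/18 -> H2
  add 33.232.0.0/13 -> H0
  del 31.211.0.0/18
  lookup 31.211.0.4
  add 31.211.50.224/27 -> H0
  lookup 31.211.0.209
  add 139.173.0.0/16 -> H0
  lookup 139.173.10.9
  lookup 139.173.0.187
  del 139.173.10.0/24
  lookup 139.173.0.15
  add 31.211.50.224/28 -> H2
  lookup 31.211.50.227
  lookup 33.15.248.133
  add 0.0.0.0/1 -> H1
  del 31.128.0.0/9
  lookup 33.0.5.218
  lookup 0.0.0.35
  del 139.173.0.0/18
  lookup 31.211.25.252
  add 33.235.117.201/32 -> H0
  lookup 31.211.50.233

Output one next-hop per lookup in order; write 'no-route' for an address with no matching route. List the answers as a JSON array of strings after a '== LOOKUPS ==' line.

Trace:
  add 31.211.48.0/20 -> H0 at depth 20
  - 31.211.48.0/20 clear@20
  add 31.211.0.0/18 -> H3 at depth 18
  add 0.0.0.0/0 -> H1 at depth 0
  add 31.128.0.0/9 -> H3 at depth 9
  add 0.0.0.0/0 -> H1 at depth 0
  add 33.0.0.0/8 -> H1 at depth 8
  add 33.0.0.0/8 -> H3 at depth 8
  add 24.0.0.0/5 -> H0 at depth 5
  Q 33.0.0.6: descend 00100001 ; hops seen [H1,H3] ; pick H3
  add 139.173.0.0/20 -> H1 at depth 20
  Q 33.0.0.4: descend 00100001 ; hops seen [H1,H3] ; pick H3
  add 139.173.10.0/24 -> H1 at depth 24
  add 31.211.0.0/17 -> H2 at depth 17
  Q 139.173.10.9: descend 100010111010110100001010 ; hops seen [H1,H1,H1] ; pick H1
  - 24.0.0.0/5 clear@5
  add 139.173.0.0/18 -> H2 at depth 18
  add 33.232.0.0/13 -> H0 at depth 13
  - 31.211.0.0/18 clear@18
  Q 31.211.0.4: descend 000111111101001100 ; hops seen [H1,H3,H2] ; pick H2
  add 31.211.50.224/27 -> H0 at depth 27
  Q 31.211.0.209: descend 000111111101001100 ; hops seen [H1,H3,H2] ; pick H2
  add 139.173.0.0/16 -> H0 at depth 16
  Q 139.173.10.9: descend 100010111010110100001010 ; hops seen [H1,H0,H2,H1,H1] ; pick H1
  Q 139.173.0.187: descend 10001011101011010000 ; hops seen [H1,H0,H2,H1] ; pick H1
  - 139.173.10.0/24 clear@24
  Q 139.173.0.15: descend 10001011101011010000 ; hops seen [H1,H0,H2,H1] ; pick H1
  add 31.211.50.224/28 -> H2 at depth 28
  Q 31.211.50.227: descend 0001111111010011001100101110 ; hops seen [H1,H3,H2,H0,H2] ; pick H2
  Q 33.15.248.133: descend 00100001 ; hops seen [H1,H3] ; pick H3
  add 0.0.0.0/1 -> H1 at depth 1
  - 31.128.0.0/9 clear@9
  Q 33.0.5.218: descend 00100001 ; hops seen [H1,H1,H3] ; pick H3
  Q 0.0.0.35: descend 000 ; hops seen [H1,H1] ; pick H1
  - 139.173.0.0/18 clear@18
  Q 31.211.25.252: descend 000111111101001100 ; hops seen [H1,H1,H2] ; pick H2
  add 33.235.117.201/32 -> H0 at depth 32
  Q 31.211.50.233: descend 0001111111010011001100101110 ; hops seen [H1,H1,H2,H0,H2] ; pick H2

== LOOKUPS ==
["H3","H3","H1","H2","H2","H1","H1","H1","H2","H3","H3","H1","H2","H2"]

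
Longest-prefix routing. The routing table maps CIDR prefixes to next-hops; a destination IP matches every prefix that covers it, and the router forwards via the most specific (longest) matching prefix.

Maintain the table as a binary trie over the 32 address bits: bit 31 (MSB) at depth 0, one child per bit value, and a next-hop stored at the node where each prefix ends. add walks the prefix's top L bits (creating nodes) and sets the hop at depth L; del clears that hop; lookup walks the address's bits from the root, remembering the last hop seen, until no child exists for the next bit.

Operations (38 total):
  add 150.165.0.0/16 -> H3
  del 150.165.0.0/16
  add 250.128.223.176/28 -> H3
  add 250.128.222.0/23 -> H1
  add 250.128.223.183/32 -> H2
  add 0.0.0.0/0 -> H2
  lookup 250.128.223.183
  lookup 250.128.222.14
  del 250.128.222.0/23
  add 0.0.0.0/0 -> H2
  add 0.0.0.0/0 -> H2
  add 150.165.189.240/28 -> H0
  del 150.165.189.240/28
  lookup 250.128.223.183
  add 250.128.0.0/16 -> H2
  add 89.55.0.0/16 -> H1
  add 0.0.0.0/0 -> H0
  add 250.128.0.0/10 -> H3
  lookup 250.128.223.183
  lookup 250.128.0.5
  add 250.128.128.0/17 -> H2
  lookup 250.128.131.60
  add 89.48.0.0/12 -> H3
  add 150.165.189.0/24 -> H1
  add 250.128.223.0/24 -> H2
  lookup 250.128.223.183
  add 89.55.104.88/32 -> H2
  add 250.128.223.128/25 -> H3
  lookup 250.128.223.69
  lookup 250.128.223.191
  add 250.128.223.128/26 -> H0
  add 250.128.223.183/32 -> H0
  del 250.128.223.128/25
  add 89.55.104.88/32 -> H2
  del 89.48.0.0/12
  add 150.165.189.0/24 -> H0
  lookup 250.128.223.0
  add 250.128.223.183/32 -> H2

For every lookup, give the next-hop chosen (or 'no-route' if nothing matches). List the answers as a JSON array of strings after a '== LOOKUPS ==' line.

Process each operation:
  + 150.165.0.0/16 (H3) depth=16
  - 150.165.0.0/16 clear@16
  + 250.128.223.176/28 (H3) depth=28
  + 250.128.222.0/23 (H1) depth=23
  + 250.128.223.183/32 (H2) depth=32
  + 0.0.0.0/0 (H2) depth=0
  lookup 250.128.223.183: bits 11111010100000001101111110110111 walk d0:H2→d1:-→d2:-→d3:-→d4:-→d5:-→d6:-→d7:-→d8:-→d9:-→d10:-→d11:-→d12:-→d13:-→d14:-→d15:-→d16:-→d17:-→d18:-→d19:-→d20:-→d21:-→d22:-→d23:H1→d24:-→d25:-→d26:-→d27:-→d28:H3→d29:-→d30:-→d31:-→d32:H2 -> H2
  lookup 250.128.222.14: bits 11111010100000001101111 walk d0:H2→d1:-→d2:-→d3:-→d4:-→d5:-→d6:-→d7:-→d8:-→d9:-→d10:-→d11:-→d12:-→d13:-→d14:-→d15:-→d16:-→d17:-→d18:-→d19:-→d20:-→d21:-→d22:-→d23:H1 -> H1
  - 250.128.222.0/23 clear@23
  + 0.0.0.0/0 (H2) depth=0
  + 0.0.0.0/0 (H2) depth=0
  + 150.165.189.240/28 (H0) depth=28
  - 150.165.189.240/28 clear@28
  lookup 250.128.223.183: bits 11111010100000001101111110110111 walk d0:H2→d1:-→d2:-→d3:-→d4:-→d5:-→d6:-→d7:-→d8:-→d9:-→d10:-→d11:-→d12:-→d13:-→d14:-→d15:-→d16:-→d17:-→d18:-→d19:-→d20:-→d21:-→d22:-→d23:-→d24:-→d25:-→d26:-→d27:-→d28:H3→d29:-→d30:-→d31:-→d32:H2 -> H2
  + 250.128.0.0/16 (H2) depth=16
  + 89.55.0.0/16 (H1) depth=16
  + 0.0.0.0/0 (H0) depth=0
  + 250.128.0.0/10 (H3) depth=10
  lookup 250.128.223.183: bits 11111010100000001101111110110111 walk d0:H0→d1:-→d2:-→d3:-→d4:-→d5:-→d6:-→d7:-→d8:-→d9:-→d10:H3→d11:-→d12:-→d13:-→d14:-→d15:-→d16:H2→d17:-→d18:-→d19:-→d20:-→d21:-→d22:-→d23:-→d24:-→d25:-→d26:-→d27:-→d28:H3→d29:-→d30:-→d31:-→d32:H2 -> H2
  lookup 250.128.0.5: bits 1111101010000000 walk d0:H0→d1:-→d2:-→d3:-→d4:-→d5:-→d6:-→d7:-→d8:-→d9:-→d10:H3→d11:-→d12:-→d13:-→d14:-→d15:-→d16:H2 -> H2
  + 250.128.128.0/17 (H2) depth=17
  lookup 250.128.131.60: bits 11111010100000001 walk d0:H0→d1:-→d2:-→d3:-→d4:-→d5:-→d6:-→d7:-→d8:-→d9:-→d10:H3→d11:-→d12:-→d13:-→d14:-→d15:-→d16:H2→d17:H2 -> H2
  + 89.48.0.0/12 (H3) depth=12
  + 150.165.189.0/24 (H1) depth=24
  + 250.128.223.0/24 (H2) depth=24
  lookup 250.128.223.183: bits 11111010100000001101111110110111 walk d0:H0→d1:-→d2:-→d3:-→d4:-→d5:-→d6:-→d7:-→d8:-→d9:-→d10:H3→d11:-→d12:-→d13:-→d14:-→d15:-→d16:H2→d17:H2→d18:-→d19:-→d20:-→d21:-→d22:-→d23:-→d24:H2→d25:-→d26:-→d27:-→d28:H3→d29:-→d30:-→d31:-→d32:H2 -> H2
  + 89.55.104.88/32 (H2) depth=32
  + 250.128.223.128/25 (H3) depth=25
  lookup 250.128.223.69: bits 111110101000000011011111 walk d0:H0→d1:-→d2:-→d3:-→d4:-→d5:-→d6:-→d7:-→d8:-→d9:-→d10:H3→d11:-→d12:-→d13:-→d14:-→d15:-→d16:H2→d17:H2→d18:-→d19:-→d20:-→d21:-→d22:-→d23:-→d24:H2 -> H2
  lookup 250.128.223.191: bits 1111101010000000110111111011 walk d0:H0→d1:-→d2:-→d3:-→d4:-→d5:-→d6:-→d7:-→d8:-→d9:-→d10:H3→d11:-→d12:-→d13:-→d14:-→d15:-→d16:H2→d17:H2→d18:-→d19:-→d20:-→d21:-→d22:-→d23:-→d24:H2→d25:H3→d26:-→d27:-→d28:H3 -> H3
  + 250.128.223.128/26 (H0) depth=26
  + 250.128.223.183/32 (H0) depth=32
  - 250.128.223.128/25 clear@25
  + 89.55.104.88/32 (H2) depth=32
  - 89.48.0.0/12 clear@12
  + 150.165.189.0/24 (H0) depth=24
  lookup 250.128.223.0: bits 111110101000000011011111 walk d0:H0→d1:-→d2:-→d3:-→d4:-→d5:-→d6:-→d7:-→d8:-→d9:-→d10:H3→d11:-→d12:-→d13:-→d14:-→d15:-→d16:H2→d17:H2→d18:-→d19:-→d20:-→d21:-→d22:-→d23:-→d24:H2 -> H2
  + 250.128.223.183/32 (H2) depth=32

== LOOKUPS ==
["H2","H1","H2","H2","H2","H2","H2","H2","H3","H2"]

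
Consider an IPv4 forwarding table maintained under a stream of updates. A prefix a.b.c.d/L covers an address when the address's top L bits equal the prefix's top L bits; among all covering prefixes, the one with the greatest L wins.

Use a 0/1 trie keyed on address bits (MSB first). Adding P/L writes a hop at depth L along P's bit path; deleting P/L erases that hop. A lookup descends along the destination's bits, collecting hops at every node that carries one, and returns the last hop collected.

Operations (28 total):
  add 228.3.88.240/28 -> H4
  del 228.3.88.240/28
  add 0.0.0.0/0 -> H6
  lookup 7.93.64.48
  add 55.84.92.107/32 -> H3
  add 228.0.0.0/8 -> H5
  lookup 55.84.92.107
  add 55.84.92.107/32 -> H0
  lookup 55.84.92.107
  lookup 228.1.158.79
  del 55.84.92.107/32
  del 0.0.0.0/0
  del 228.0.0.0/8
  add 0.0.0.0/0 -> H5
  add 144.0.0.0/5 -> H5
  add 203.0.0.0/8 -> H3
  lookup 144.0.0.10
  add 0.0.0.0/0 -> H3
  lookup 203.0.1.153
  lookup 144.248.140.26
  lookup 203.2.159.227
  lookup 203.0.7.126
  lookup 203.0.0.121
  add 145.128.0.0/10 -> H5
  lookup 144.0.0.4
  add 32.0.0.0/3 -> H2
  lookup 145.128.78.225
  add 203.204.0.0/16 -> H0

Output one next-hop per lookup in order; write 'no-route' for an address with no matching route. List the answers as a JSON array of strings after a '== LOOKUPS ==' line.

Trace:
  + 228.3.88.240/28 (H4) depth=28
  - 228.3.88.240/28 clear@28
  + 0.0.0.0/0 (H6) depth=0
  Q 7.93.64.48: descend ε ; hops seen [H6] ; pick H6
  + 55.84.92.107/32 (H3) depth=32
  + 228.0.0.0/8 (H5) depth=8
  Q 55.84.92.107: descend 00110111010101000101110001101011 ; hops seen [H6,H3] ; pick H3
  + 55.84.92.107/32 (H0) depth=32
  Q 55.84.92.107: descend 00110111010101000101110001101011 ; hops seen [H6,H0] ; pick H0
  Q 228.1.158.79: descend 11100100000000 ; hops seen [H6,H5] ; pick H5
  - 55.84.92.107/32 clear@32
  - 0.0.0.0/0 clear@0
  - 228.0.0.0/8 clear@8
  + 0.0.0.0/0 (H5) depth=0
  + 144.0.0.0/5 (H5) depth=5
  + 203.0.0.0/8 (H3) depth=8
  Q 144.0.0.10: descend 10010 ; hops seen [H5,H5] ; pick H5
  + 0.0.0.0/0 (H3) depth=0
  Q 203.0.1.153: descend 11001011 ; hops seen [H3,H3] ; pick H3
  Q 144.248.140.26: descend 10010 ; hops seen [H3,H5] ; pick H5
  Q 203.2.159.227: descend 11001011 ; hops seen [H3,H3] ; pick H3
  Q 203.0.7.126: descend 11001011 ; hops seen [H3,H3] ; pick H3
  Q 203.0.0.121: descend 11001011 ; hops seen [H3,H3] ; pick H3
  + 145.128.0.0/10 (H5) depth=10
  Q 144.0.0.4: descend 1001000 ; hops seen [H3,H5] ; pick H5
  + 32.0.0.0/3 (H2) depth=3
  Q 145.128.78.225: descend 1001000110 ; hops seen [H3,H5,H5] ; pick H5
  + 203.204.0.0/16 (H0) depth=16

== LOOKUPS ==
["H6","H3","H0","H5","H5","H3","H5","H3","H3","H3","H5","H5"]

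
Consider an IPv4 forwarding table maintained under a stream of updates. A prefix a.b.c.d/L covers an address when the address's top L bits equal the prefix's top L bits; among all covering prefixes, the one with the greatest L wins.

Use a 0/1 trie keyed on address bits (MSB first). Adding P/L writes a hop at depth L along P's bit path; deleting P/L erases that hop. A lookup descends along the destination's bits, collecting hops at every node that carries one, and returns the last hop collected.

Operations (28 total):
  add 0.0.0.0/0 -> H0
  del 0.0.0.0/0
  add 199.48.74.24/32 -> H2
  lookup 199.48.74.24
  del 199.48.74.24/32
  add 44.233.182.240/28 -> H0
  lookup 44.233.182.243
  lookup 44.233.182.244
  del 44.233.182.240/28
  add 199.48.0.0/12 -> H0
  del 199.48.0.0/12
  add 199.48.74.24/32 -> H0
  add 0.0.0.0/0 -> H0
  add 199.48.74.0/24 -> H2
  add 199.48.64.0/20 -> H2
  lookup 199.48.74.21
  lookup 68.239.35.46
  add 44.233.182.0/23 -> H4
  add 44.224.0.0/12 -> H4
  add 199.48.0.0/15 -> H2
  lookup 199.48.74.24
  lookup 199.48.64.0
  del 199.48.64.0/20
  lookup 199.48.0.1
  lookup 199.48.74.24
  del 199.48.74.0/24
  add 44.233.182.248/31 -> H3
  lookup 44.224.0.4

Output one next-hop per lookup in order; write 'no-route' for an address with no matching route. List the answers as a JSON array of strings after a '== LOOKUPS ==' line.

Process each operation:
  + 0.0.0.0/0 (H0) depth=0
  del 0.0.0.0/0 (clear depth 0)
  + 199.48.74.24/32 (H2) depth=32
  ? 199.48.74.24  path d0:-→d1:-→d2:-→d3:-→d4:-→d5:-→d6:-→d7:-→d8:-→d9:-→d10:-→d11:-→d12:-→d13:-→d14:-→d15:-→d16:-→d17:-→d18:-→d19:-→d20:-→d21:-→d22:-→d23:-→d24:-→d25:-→d26:-→d27:-→d28:-→d29:-→d30:-→d31:-→d32:H2  best=H2
  del 199.48.74.24/32 (clear depth 32)
  + 44.233.182.240/28 (H0) depth=28
  ? 44.233.182.243  path d0:-→d1:-→d2:-→d3:-→d4:-→d5:-→d6:-→d7:-→d8:-→d9:-→d10:-→d11:-→d12:-→d13:-→d14:-→d15:-→d16:-→d17:-→d18:-→d19:-→d20:-→d21:-→d22:-→d23:-→d24:-→d25:-→d26:-→d27:-→d28:H0  best=H0
  ? 44.233.182.244  path d0:-→d1:-→d2:-→d3:-→d4:-→d5:-→d6:-→d7:-→d8:-→d9:-→d10:-→d11:-→d12:-→d13:-→d14:-→d15:-→d16:-→d17:-→d18:-→d19:-→d20:-→d21:-→d22:-→d23:-→d24:-→d25:-→d26:-→d27:-→d28:H0  best=H0
  del 44.233.182.240/28 (clear depth 28)
  + 199.48.0.0/12 (H0) depth=12
  del 199.48.0.0/12 (clear depth 12)
  + 199.48.74.24/32 (H0) depth=32
  + 0.0.0.0/0 (H0) depth=0
  + 199.48.74.0/24 (H2) depth=24
  + 199.48.64.0/20 (H2) depth=20
  ? 199.48.74.21  path d0:H0→d1:-→d2:-→d3:-→d4:-→d5:-→d6:-→d7:-→d8:-→d9:-→d10:-→d11:-→d12:-→d13:-→d14:-→d15:-→d16:-→d17:-→d18:-→d19:-→d20:H2→d21:-→d22:-→d23:-→d24:H2→d25:-→d26:-→d27:-→d28:-  best=H2
  ? 68.239.35.46  path d0:H0→d1:-  best=H0
  + 44.233.182.0/23 (H4) depth=23
  + 44.224.0.0/12 (H4) depth=12
  + 199.48.0.0/15 (H2) depth=15
  ? 199.48.74.24  path d0:H0→d1:-→d2:-→d3:-→d4:-→d5:-→d6:-→d7:-→d8:-→d9:-→d10:-→d11:-→d12:-→d13:-→d14:-→d15:H2→d16:-→d17:-→d18:-→d19:-→d20:H2→d21:-→d22:-→d23:-→d24:H2→d25:-→d26:-→d27:-→d28:-→d29:-→d30:-→d31:-→d32:H0  best=H0
  ? 199.48.64.0  path d0:H0→d1:-→d2:-→d3:-→d4:-→d5:-→d6:-→d7:-→d8:-→d9:-→d10:-→d11:-→d12:-→d13:-→d14:-→d15:H2→d16:-→d17:-→d18:-→d19:-→d20:H2  best=H2
  del 199.48.64.0/20 (clear depth 20)
  ? 199.48.0.1  path d0:H0→d1:-→d2:-→d3:-→d4:-→d5:-→d6:-→d7:-→d8:-→d9:-→d10:-→d11:-→d12:-→d13:-→d14:-→d15:H2→d16:-→d17:-  best=H2
  ? 199.48.74.24  path d0:H0→d1:-→d2:-→d3:-→d4:-→d5:-→d6:-→d7:-→d8:-→d9:-→d10:-→d11:-→d12:-→d13:-→d14:-→d15:H2→d16:-→d17:-→d18:-→d19:-→d20:-→d21:-→d22:-→d23:-→d24:H2→d25:-→d26:-→d27:-→d28:-→d29:-→d30:-→d31:-→d32:H0  best=H0
  del 199.48.74.0/24 (clear depth 24)
  + 44.233.182.248/31 (H3) depth=31
  ? 44.224.0.4  path d0:H0→d1:-→d2:-→d3:-→d4:-→d5:-→d6:-→d7:-→d8:-→d9:-→d10:-→d11:-→d12:H4  best=H4

== LOOKUPS ==
["H2","H0","H0","H2","H0","H0","H2","H2","H0","H4"]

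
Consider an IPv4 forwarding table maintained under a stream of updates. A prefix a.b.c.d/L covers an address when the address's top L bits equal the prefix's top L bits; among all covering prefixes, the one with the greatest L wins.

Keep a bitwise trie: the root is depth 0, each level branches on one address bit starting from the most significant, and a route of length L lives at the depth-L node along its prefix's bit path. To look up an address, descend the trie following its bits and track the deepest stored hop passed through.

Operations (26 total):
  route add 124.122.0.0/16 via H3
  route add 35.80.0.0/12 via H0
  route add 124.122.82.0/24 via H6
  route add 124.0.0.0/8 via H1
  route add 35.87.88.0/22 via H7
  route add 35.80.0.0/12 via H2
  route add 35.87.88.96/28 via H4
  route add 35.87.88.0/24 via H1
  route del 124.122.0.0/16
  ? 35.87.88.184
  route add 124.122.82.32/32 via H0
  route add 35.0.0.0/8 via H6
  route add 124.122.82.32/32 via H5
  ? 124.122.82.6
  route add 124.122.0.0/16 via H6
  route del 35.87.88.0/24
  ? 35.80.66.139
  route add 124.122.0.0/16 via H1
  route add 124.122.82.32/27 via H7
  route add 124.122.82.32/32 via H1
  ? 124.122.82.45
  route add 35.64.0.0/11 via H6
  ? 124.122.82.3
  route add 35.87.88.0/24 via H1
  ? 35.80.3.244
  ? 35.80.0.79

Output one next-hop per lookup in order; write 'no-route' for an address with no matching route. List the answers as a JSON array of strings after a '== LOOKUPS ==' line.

Process each operation:
  + 124.122.0.0/16 (H3) depth=16
  + 35.80.0.0/12 (H0) depth=12
  + 124.122.82.0/24 (H6) depth=24
  + 124.0.0.0/8 (H1) depth=8
  + 35.87.88.0/22 (H7) depth=22
  + 35.80.0.0/12 (H2) depth=12
  + 35.87.88.96/28 (H4) depth=28
  + 35.87.88.0/24 (H1) depth=24
  del 124.122.0.0/16 (clear depth 16)
  Q 35.87.88.184: descend 001000110101011101011000 ; hops seen [H2,H7,H1] ; pick H1
  + 124.122.82.32/32 (H0) depth=32
  + 35.0.0.0/8 (H6) depth=8
  + 124.122.82.32/32 (H5) depth=32
  Q 124.122.82.6: descend 01111100011110100101001000 ; hops seen [H1,H6] ; pick H6
  + 124.122.0.0/16 (H6) depth=16
  del 35.87.88.0/24 (clear depth 24)
  Q 35.80.66.139: descend 0010001101010 ; hops seen [H6,H2] ; pick H2
  + 124.122.0.0/16 (H1) depth=16
  + 124.122.82.32/27 (H7) depth=27
  + 124.122.82.32/32 (H1) depth=32
  Q 124.122.82.45: descend 0111110001111010010100100010 ; hops seen [H1,H1,H6,H7] ; pick H7
  + 35.64.0.0/11 (H6) depth=11
  Q 124.122.82.3: descend 01111100011110100101001000 ; hops seen [H1,H1,H6] ; pick H6
  + 35.87.88.0/24 (H1) depth=24
  Q 35.80.3.244: descend 0010001101010 ; hops seen [H6,H6,H2] ; pick H2
  Q 35.80.0.79: descend 0010001101010 ; hops seen [H6,H6,H2] ; pick H2

== LOOKUPS ==
["H1","H6","H2","H7","H6","H2","H2"]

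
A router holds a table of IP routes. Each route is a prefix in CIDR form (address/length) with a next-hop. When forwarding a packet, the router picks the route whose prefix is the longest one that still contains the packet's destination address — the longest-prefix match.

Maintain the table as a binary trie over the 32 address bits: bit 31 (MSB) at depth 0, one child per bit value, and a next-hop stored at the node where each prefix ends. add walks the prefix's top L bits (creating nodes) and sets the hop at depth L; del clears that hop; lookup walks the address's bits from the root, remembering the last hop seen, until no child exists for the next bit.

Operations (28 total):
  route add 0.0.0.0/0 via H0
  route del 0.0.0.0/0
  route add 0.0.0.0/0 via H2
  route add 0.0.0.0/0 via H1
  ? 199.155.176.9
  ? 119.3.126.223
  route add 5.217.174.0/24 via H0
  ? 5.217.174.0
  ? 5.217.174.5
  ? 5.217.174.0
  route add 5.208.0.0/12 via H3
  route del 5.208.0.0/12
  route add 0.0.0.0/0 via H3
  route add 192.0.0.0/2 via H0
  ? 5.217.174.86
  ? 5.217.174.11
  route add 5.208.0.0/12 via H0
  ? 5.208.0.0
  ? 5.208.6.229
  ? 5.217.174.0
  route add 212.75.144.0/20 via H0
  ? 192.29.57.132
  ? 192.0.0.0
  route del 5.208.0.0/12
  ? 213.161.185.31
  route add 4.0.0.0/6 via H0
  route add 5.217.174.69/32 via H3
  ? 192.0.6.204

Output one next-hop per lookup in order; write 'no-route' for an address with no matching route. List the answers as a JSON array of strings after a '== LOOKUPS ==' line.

Apply in order:
  add 0.0.0.0/0 -> H0 at depth 0
  del 0.0.0.0/0 (clear depth 0)
  add 0.0.0.0/0 -> H2 at depth 0
  add 0.0.0.0/0 -> H1 at depth 0
  lookup 199.155.176.9: bits ε walk d0:H1 -> H1
  lookup 119.3.126.223: bits ε walk d0:H1 -> H1
  add 5.217.174.0/24 -> H0 at depth 24
  lookup 5.217.174.0: bits 000001011101100110101110 walk d0:H1→d1:-→d2:-→d3:-→d4:-→d5:-→d6:-→d7:-→d8:-→d9:-→d10:-→d11:-→d12:-→d13:-→d14:-→d15:-→d16:-→d17:-→d18:-→d19:-→d20:-→d21:-→d22:-→d23:-→d24:H0 -> H0
  lookup 5.217.174.5: bits 000001011101100110101110 walk d0:H1→d1:-→d2:-→d3:-→d4:-→d5:-→d6:-→d7:-→d8:-→d9:-→d10:-→d11:-→d12:-→d13:-→d14:-→d15:-→d16:-→d17:-→d18:-→d19:-→d20:-→d21:-→d22:-→d23:-→d24:H0 -> H0
  lookup 5.217.174.0: bits 000001011101100110101110 walk d0:H1→d1:-→d2:-→d3:-→d4:-→d5:-→d6:-→d7:-→d8:-→d9:-→d10:-→d11:-→d12:-→d13:-→d14:-→d15:-→d16:-→d17:-→d18:-→d19:-→d20:-→d21:-→d22:-→d23:-→d24:H0 -> H0
  add 5.208.0.0/12 -> H3 at depth 12
  del 5.208.0.0/12 (clear depth 12)
  add 0.0.0.0/0 -> H3 at depth 0
  add 192.0.0.0/2 -> H0 at depth 2
  lookup 5.217.174.86: bits 000001011101100110101110 walk d0:H3→d1:-→d2:-→d3:-→d4:-→d5:-→d6:-→d7:-→d8:-→d9:-→d10:-→d11:-→d12:-→d13:-→d14:-→d15:-→d16:-→d17:-→d18:-→d19:-→d20:-→d21:-→d22:-→d23:-→d24:H0 -> H0
  lookup 5.217.174.11: bits 000001011101100110101110 walk d0:H3→d1:-→d2:-→d3:-→d4:-→d5:-→d6:-→d7:-→d8:-→d9:-→d10:-→d11:-→d12:-→d13:-→d14:-→d15:-→d16:-→d17:-→d18:-→d19:-→d20:-→d21:-→d22:-→d23:-→d24:H0 -> H0
  add 5.208.0.0/12 -> H0 at depth 12
  lookup 5.208.0.0: bits 000001011101 walk d0:H3→d1:-→d2:-→d3:-→d4:-→d5:-→d6:-→d7:-→d8:-→d9:-→d10:-→d11:-→d12:H0 -> H0
  lookup 5.208.6.229: bits 000001011101 walk d0:H3→d1:-→d2:-→d3:-→d4:-→d5:-→d6:-→d7:-→d8:-→d9:-→d10:-→d11:-→d12:H0 -> H0
  lookup 5.217.174.0: bits 000001011101100110101110 walk d0:H3→d1:-→d2:-→d3:-→d4:-→d5:-→d6:-→d7:-→d8:-→d9:-→d10:-→d11:-→d12:H0→d13:-→d14:-→d15:-→d16:-→d17:-→d18:-→d19:-→d20:-→d21:-→d22:-→d23:-→d24:H0 -> H0
  add 212.75.144.0/20 -> H0 at depth 20
  lookup 192.29.57.132: bits 110 walk d0:H3→d1:-→d2:H0→d3:- -> H0
  lookup 192.0.0.0: bits 110 walk d0:H3→d1:-→d2:H0→d3:- -> H0
  del 5.208.0.0/12 (clear depth 12)
  lookup 213.161.185.31: bits 1101010 walk d0:H3→d1:-→d2:H0→d3:-→d4:-→d5:-→d6:-→d7:- -> H0
  add 4.0.0.0/6 -> H0 at depth 6
  add 5.217.174.69/32 -> H3 at depth 32
  lookup 192.0.6.204: bits 110 walk d0:H3→d1:-→d2:H0→d3:- -> H0

== LOOKUPS ==
["H1","H1","H0","H0","H0","H0","H0","H0","H0","H0","H0","H0","H0","H0"]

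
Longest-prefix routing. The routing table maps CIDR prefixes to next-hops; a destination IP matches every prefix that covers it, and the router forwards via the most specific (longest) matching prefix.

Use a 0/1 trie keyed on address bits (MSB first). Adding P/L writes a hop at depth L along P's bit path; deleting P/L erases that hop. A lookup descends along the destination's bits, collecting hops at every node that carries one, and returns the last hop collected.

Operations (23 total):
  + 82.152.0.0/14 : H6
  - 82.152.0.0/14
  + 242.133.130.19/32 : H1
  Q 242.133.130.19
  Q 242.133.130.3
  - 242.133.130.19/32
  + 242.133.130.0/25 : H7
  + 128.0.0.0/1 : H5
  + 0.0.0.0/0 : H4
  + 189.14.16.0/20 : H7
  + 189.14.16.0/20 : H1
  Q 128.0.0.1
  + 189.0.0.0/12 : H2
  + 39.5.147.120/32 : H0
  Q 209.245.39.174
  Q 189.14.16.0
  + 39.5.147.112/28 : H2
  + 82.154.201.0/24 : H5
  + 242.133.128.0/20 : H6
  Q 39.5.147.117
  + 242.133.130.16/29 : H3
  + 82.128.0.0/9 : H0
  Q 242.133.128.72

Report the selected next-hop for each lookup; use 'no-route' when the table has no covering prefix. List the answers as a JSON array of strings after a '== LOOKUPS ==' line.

Apply in order:
  + 82.152.0.0/14 (H6) depth=14
  - 82.152.0.0/14 clear@14
  + 242.133.130.19/32 (H1) depth=32
  Q 242.133.130.19: descend 11110010100001011000001000010011 ; hops seen [H1] ; pick H1
  Q 242.133.130.3: descend 111100101000010110000010000 ; hops seen [∅] ; pick no-route
  - 242.133.130.19/32 clear@32
  + 242.133.130.0/25 (H7) depth=25
  + 128.0.0.0/1 (H5) depth=1
  + 0.0.0.0/0 (H4) depth=0
  + 189.14.16.0/20 (H7) depth=20
  + 189.14.16.0/20 (H1) depth=20
  Q 128.0.0.1: descend 10 ; hops seen [H4,H5] ; pick H5
  + 189.0.0.0/12 (H2) depth=12
  + 39.5.147.120/32 (H0) depth=32
  Q 209.245.39.174: descend 11 ; hops seen [H4,H5] ; pick H5
  Q 189.14.16.0: descend 10111101000011100001 ; hops seen [H4,H5,H2,H1] ; pick H1
  + 39.5.147.112/28 (H2) depth=28
  + 82.154.201.0/24 (H5) depth=24
  + 242.133.128.0/20 (H6) depth=20
  Q 39.5.147.117: descend 0010011100000101100100110111 ; hops seen [H4,H2] ; pick H2
  + 242.133.130.16/29 (H3) depth=29
  + 82.128.0.0/9 (H0) depth=9
  Q 242.133.128.72: descend 1111001010000101100000 ; hops seen [H4,H5,H6] ; pick H6

== LOOKUPS ==
["H1","no-route","H5","H5","H1","H2","H6"]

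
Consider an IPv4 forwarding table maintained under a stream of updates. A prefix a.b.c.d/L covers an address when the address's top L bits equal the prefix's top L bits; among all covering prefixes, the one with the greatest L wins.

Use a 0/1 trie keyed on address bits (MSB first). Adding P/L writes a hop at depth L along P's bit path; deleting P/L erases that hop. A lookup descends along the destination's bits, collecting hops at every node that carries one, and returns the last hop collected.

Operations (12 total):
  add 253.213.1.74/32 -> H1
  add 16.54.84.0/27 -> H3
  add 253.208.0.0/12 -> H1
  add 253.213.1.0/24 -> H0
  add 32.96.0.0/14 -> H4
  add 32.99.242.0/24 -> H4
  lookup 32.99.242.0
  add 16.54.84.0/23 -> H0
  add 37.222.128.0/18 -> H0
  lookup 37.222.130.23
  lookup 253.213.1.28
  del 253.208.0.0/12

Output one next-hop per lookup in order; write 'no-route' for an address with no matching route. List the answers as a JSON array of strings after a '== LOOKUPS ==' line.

Process each operation:
  + 253.213.1.74/32 (H1) depth=32
  + 16.54.84.0/27 (H3) depth=27
  + 253.208.0.0/12 (H1) depth=12
  + 253.213.1.0/24 (H0) depth=24
  + 32.96.0.0/14 (H4) depth=14
  + 32.99.242.0/24 (H4) depth=24
  lookup 32.99.242.0: bits 001000000110001111110010 walk d0:-→d1:-→d2:-→d3:-→d4:-→d5:-→d6:-→d7:-→d8:-→d9:-→d10:-→d11:-→d12:-→d13:-→d14:H4→d15:-→d16:-→d17:-→d18:-→d19:-→d20:-→d21:-→d22:-→d23:-→d24:H4 -> H4
  + 16.54.84.0/23 (H0) depth=23
  + 37.222.128.0/18 (H0) depth=18
  lookup 37.222.130.23: bits 001001011101111010 walk d0:-→d1:-→d2:-→d3:-→d4:-→d5:-→d6:-→d7:-→d8:-→d9:-→d10:-→d11:-→d12:-→d13:-→d14:-→d15:-→d16:-→d17:-→d18:H0 -> H0
  lookup 253.213.1.28: bits 1111110111010101000000010 walk d0:-→d1:-→d2:-→d3:-→d4:-→d5:-→d6:-→d7:-→d8:-→d9:-→d10:-→d11:-→d12:H1→d13:-→d14:-→d15:-→d16:-→d17:-→d18:-→d19:-→d20:-→d21:-→d22:-→d23:-→d24:H0→d25:- -> H0
  - 253.208.0.0/12 clear@12

== LOOKUPS ==
["H4","H0","H0"]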